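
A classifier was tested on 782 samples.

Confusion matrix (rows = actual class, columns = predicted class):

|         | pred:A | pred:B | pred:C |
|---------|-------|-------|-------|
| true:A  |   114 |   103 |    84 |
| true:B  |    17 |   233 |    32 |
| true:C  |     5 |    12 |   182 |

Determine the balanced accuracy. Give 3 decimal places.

Balanced accuracy = mean of per-class recall.
  A: recall = 114/301 = 0.3787
  B: recall = 233/282 = 0.8262
  C: recall = 182/199 = 0.9146
Mean = (0.3787 + 0.8262 + 0.9146) / 3 = 0.707

0.707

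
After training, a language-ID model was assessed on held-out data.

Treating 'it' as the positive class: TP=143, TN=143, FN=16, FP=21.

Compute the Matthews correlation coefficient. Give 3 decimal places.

0.771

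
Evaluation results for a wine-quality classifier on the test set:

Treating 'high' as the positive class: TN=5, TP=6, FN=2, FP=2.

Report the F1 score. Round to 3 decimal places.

0.750

Precision = TP/(TP+FP) = 6/8 = 0.7500
Recall = TP/(TP+FN) = 6/8 = 0.7500
F1 = 2·TP/(2·TP+FP+FN) = 12/16 = 0.750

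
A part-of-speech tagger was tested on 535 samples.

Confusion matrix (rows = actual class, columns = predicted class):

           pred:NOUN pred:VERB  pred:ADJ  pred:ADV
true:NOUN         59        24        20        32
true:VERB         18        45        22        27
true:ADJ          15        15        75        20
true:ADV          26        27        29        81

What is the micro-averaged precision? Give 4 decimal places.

0.4860

Micro-averaging pools counts across classes: ΣTP=260, ΣFP=275, ΣFN=275.
Micro-precision = TP/(TP+FP) on pooled counts = 0.4860 (equals overall accuracy in single-label multiclass).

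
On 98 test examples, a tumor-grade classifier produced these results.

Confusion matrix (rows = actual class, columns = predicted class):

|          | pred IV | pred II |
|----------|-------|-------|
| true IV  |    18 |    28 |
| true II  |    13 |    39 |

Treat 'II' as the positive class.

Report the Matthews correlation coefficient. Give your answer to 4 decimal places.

MCC = (TP·TN − FP·FN) / √((TP+FP)(TP+FN)(TN+FP)(TN+FN))
Numerator = 39·18 − 28·13 = 338
Denominator = √(67·52·46·31) = √4968184 = 2228.9424
MCC = 338 / 2228.9424 = 0.1516

0.1516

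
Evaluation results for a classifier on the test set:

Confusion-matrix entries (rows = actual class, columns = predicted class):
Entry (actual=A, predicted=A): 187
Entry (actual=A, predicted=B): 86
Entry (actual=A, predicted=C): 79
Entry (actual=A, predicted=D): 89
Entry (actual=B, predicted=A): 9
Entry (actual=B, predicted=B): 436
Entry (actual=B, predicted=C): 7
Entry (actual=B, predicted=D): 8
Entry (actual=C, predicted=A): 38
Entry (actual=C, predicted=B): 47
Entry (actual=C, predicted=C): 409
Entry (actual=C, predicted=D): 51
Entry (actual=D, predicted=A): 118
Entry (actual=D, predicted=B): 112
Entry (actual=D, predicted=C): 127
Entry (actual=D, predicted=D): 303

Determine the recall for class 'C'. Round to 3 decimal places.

0.750

Treat 'C' as positive and all other classes as negative.
recall = TP/(TP+FN).
C: TP=409, FN=38+47+51=136 → 409/545 = 0.7505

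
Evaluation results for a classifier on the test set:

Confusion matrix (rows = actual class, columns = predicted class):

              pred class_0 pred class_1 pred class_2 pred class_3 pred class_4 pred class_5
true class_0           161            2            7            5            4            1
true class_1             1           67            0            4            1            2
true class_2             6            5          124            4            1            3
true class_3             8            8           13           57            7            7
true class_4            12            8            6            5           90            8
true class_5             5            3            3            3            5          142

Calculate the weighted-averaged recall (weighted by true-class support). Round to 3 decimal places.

0.813

Per-class recall (TP/(TP+FN)):
  class_0: TP=161, FN=2+7+5+4+1=19 → 161/180 = 0.8944
  class_1: TP=67, FN=1+0+4+1+2=8 → 67/75 = 0.8933
  class_2: TP=124, FN=6+5+4+1+3=19 → 124/143 = 0.8671
  class_3: TP=57, FN=8+8+13+7+7=43 → 57/100 = 0.5700
  class_4: TP=90, FN=12+8+6+5+8=39 → 90/129 = 0.6977
  class_5: TP=142, FN=5+3+3+3+5=19 → 142/161 = 0.8820
Weighted-recall = Σ (supportᵢ/N)·recallᵢ with N=788: (180/788)·0.8944 + (75/788)·0.8933 + (143/788)·0.8671 + (100/788)·0.5700 + (129/788)·0.6977 + (161/788)·0.8820 = 0.813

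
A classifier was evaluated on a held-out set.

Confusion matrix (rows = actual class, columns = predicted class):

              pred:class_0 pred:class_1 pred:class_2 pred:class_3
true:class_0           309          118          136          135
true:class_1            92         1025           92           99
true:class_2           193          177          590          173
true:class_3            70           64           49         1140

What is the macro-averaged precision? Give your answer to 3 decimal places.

Per-class precision (TP/(TP+FP)):
  class_0: TP=309, FP=92+193+70=355 → 309/664 = 0.4654
  class_1: TP=1025, FP=118+177+64=359 → 1025/1384 = 0.7406
  class_2: TP=590, FP=136+92+49=277 → 590/867 = 0.6805
  class_3: TP=1140, FP=135+99+173=407 → 1140/1547 = 0.7369
Macro-precision = mean = (0.4654 + 0.7406 + 0.6805 + 0.7369) / 4 = 0.656

0.656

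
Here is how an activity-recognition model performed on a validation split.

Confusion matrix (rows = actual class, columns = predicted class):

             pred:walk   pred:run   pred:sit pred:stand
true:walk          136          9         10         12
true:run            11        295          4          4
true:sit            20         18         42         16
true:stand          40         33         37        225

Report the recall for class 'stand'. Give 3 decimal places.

0.672

Take TP from the diagonal, FP from the rest of the 'stand' prediction marginal, FN from the rest of the 'stand' actual marginal.
recall = TP/(TP+FN).
stand: TP=225, FN=40+33+37=110 → 225/335 = 0.6716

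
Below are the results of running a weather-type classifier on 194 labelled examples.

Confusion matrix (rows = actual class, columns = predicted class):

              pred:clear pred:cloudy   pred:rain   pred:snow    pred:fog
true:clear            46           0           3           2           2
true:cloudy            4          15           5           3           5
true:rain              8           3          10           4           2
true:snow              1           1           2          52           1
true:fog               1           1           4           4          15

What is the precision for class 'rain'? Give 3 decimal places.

One-vs-rest for 'rain': TP = diagonal; FP = other classes predicted 'rain'; FN = 'rain' predicted as other.
precision = TP/(TP+FP).
rain: TP=10, FP=3+5+2+4=14 → 10/24 = 0.4167

0.417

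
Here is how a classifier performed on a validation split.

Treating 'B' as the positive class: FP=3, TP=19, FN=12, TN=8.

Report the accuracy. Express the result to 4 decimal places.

0.6429

Accuracy = (TP+TN)/N = (19+8)/42 = 0.6429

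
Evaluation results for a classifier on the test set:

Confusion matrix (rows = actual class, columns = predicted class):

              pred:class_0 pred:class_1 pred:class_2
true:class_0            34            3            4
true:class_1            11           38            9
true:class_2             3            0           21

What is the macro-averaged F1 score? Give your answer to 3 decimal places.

Per-class F1 score (2·TP/(2·TP+FP+FN)):
  class_0: TP=34, FP=11+3=14, FN=3+4=7 → 68/89 = 0.7640
  class_1: TP=38, FP=3+0=3, FN=11+9=20 → 76/99 = 0.7677
  class_2: TP=21, FP=4+9=13, FN=3+0=3 → 42/58 = 0.7241
Macro-F1 score = mean = (0.7640 + 0.7677 + 0.7241) / 3 = 0.752

0.752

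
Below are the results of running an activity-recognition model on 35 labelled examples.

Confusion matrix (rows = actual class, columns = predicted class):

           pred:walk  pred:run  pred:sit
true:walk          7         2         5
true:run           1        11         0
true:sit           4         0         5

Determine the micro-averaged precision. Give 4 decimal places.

0.6571

Micro-averaging pools counts across classes: ΣTP=23, ΣFP=12, ΣFN=12.
Micro-precision = TP/(TP+FP) on pooled counts = 0.6571 (equals overall accuracy in single-label multiclass).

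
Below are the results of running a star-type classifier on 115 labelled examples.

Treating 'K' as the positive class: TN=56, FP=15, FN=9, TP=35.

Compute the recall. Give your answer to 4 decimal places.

Recall = TP/(TP+FN) = 35/(35+9) = 35/44 = 0.7955

0.7955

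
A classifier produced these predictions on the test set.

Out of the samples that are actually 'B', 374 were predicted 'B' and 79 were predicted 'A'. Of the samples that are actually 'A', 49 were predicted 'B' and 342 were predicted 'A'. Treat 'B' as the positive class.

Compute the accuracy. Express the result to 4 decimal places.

0.8483

Accuracy = (TP+TN)/N = (374+342)/844 = 0.8483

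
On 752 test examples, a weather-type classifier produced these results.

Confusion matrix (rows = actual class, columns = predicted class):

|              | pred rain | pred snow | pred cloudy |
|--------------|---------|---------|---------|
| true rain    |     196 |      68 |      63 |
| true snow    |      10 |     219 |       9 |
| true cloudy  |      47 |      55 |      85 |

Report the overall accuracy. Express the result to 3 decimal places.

0.665

Accuracy = trace / total = (196+219+85=500) / 752 = 500/752 = 0.665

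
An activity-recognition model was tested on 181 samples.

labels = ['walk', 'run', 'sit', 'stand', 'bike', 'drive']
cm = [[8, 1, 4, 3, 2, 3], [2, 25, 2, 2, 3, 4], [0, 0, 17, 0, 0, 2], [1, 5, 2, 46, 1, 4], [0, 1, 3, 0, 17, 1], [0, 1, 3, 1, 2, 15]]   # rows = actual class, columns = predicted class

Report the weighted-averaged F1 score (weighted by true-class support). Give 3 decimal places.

Per-class F1 score (2·TP/(2·TP+FP+FN)):
  walk: TP=8, FP=2+0+1+0+0=3, FN=1+4+3+2+3=13 → 16/32 = 0.5000
  run: TP=25, FP=1+0+5+1+1=8, FN=2+2+2+3+4=13 → 50/71 = 0.7042
  sit: TP=17, FP=4+2+2+3+3=14, FN=0+0+0+0+2=2 → 34/50 = 0.6800
  stand: TP=46, FP=3+2+0+0+1=6, FN=1+5+2+1+4=13 → 92/111 = 0.8288
  bike: TP=17, FP=2+3+0+1+2=8, FN=0+1+3+0+1=5 → 34/47 = 0.7234
  drive: TP=15, FP=3+4+2+4+1=14, FN=0+1+3+1+2=7 → 30/51 = 0.5882
Weighted-F1 score = Σ (supportᵢ/N)·F1 scoreᵢ with N=181: (21/181)·0.5000 + (38/181)·0.7042 + (19/181)·0.6800 + (59/181)·0.8288 + (22/181)·0.7234 + (22/181)·0.5882 = 0.707

0.707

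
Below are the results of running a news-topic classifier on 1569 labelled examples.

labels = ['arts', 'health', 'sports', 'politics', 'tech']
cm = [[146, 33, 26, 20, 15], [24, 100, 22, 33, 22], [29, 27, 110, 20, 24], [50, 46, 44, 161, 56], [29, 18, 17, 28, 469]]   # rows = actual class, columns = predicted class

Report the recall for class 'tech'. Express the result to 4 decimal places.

0.8360

Take TP from the diagonal, FP from the rest of the 'tech' prediction marginal, FN from the rest of the 'tech' actual marginal.
recall = TP/(TP+FN).
tech: TP=469, FN=29+18+17+28=92 → 469/561 = 0.83601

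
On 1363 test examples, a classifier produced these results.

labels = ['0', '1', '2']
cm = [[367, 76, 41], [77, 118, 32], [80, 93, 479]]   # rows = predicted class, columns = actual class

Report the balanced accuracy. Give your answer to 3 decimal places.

Balanced accuracy = mean of per-class recall.
  0: recall = 367/524 = 0.7004
  1: recall = 118/287 = 0.4111
  2: recall = 479/552 = 0.8678
Mean = (0.7004 + 0.4111 + 0.8678) / 3 = 0.660

0.660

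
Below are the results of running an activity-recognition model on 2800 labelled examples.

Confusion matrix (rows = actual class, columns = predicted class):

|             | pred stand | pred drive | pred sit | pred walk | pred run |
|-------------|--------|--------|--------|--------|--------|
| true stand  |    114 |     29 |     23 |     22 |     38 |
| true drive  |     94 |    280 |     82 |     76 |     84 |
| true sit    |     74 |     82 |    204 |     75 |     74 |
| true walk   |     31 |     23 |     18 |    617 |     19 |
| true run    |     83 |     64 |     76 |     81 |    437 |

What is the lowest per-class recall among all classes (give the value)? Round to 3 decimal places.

Per-class recall (TP/(TP+FN)):
  stand: TP=114, FN=29+23+22+38=112 → 114/226 = 0.5044
  drive: TP=280, FN=94+82+76+84=336 → 280/616 = 0.4545
  sit: TP=204, FN=74+82+75+74=305 → 204/509 = 0.4008
  walk: TP=617, FN=31+23+18+19=91 → 617/708 = 0.8715
  run: TP=437, FN=83+64+76+81=304 → 437/741 = 0.5897
Lowest is class 'sit' with recall = 0.401.

0.401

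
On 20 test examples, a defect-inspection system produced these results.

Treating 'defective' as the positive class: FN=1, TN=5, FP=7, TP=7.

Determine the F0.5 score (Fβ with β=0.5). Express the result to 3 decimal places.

Fβ = (1+β²)·TP / ((1+β²)·TP + β²·FN + FP), with β²=1/4
= 1.25·7 / (1.25·7 + 0.25·1 + 7) = 0.547

0.547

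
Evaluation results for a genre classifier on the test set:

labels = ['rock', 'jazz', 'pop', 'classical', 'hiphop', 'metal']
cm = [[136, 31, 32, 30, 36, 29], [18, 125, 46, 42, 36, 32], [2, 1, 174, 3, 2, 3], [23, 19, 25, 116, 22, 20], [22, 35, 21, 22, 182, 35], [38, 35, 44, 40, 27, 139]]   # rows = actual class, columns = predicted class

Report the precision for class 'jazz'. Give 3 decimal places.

0.508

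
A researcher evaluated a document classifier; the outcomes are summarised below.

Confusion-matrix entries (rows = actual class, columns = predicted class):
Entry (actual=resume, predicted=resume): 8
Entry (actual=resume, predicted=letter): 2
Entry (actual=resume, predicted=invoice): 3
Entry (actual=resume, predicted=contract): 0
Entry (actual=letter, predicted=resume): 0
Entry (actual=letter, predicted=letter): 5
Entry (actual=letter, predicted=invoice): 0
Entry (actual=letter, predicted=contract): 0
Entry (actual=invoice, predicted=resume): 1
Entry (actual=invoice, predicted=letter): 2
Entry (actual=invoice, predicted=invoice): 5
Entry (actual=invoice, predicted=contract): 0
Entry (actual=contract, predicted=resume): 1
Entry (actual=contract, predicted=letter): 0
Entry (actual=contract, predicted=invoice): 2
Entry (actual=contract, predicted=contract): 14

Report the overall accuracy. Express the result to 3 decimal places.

Accuracy = trace / total = (8+5+5+14=32) / 43 = 32/43 = 0.744

0.744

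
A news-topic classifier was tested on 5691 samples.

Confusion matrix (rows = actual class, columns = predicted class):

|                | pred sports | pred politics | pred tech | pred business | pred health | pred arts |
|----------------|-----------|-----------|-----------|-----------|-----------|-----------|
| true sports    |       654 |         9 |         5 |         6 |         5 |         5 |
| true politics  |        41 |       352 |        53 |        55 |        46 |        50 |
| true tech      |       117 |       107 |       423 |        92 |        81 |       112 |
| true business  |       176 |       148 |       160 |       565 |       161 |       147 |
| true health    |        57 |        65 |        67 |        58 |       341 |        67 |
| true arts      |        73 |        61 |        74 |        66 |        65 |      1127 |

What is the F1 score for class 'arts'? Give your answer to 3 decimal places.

0.758

Take TP from the diagonal, FP from the rest of the 'arts' prediction marginal, FN from the rest of the 'arts' actual marginal.
F1 score = 2·TP/(2·TP+FP+FN).
arts: TP=1127, FP=5+50+112+147+67=381, FN=73+61+74+66+65=339 → 2254/2974 = 0.7579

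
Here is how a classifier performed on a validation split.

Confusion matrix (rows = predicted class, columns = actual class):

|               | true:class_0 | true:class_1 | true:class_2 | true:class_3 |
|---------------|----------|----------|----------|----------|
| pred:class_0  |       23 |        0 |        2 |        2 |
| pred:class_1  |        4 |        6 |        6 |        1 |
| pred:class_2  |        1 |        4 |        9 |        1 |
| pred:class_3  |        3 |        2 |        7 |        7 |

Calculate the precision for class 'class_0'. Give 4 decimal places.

Treat 'class_0' as positive and all other classes as negative.
precision = TP/(TP+FP).
class_0: TP=23, FP=0+2+2=4 → 23/27 = 0.85185

0.8519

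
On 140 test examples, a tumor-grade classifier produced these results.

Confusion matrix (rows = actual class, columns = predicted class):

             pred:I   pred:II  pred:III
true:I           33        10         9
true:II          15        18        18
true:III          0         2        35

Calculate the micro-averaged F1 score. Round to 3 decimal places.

0.614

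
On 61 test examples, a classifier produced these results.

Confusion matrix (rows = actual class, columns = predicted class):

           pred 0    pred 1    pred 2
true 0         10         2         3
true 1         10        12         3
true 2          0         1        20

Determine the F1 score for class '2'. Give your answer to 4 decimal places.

0.8511

F1 score = 2·TP/(2·TP+FP+FN).
2: TP=20, FP=3+3=6, FN=0+1=1 → 40/47 = 0.85106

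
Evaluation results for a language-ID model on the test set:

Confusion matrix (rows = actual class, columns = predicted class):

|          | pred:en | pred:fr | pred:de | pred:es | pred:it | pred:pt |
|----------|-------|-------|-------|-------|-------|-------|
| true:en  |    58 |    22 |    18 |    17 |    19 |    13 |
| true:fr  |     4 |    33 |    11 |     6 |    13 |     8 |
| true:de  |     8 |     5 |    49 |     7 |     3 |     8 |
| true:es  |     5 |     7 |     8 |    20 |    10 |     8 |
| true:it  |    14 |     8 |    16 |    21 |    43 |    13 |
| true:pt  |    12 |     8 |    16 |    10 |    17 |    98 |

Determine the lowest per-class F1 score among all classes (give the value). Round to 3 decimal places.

Per-class F1 score (2·TP/(2·TP+FP+FN)):
  en: TP=58, FP=4+8+5+14+12=43, FN=22+18+17+19+13=89 → 116/248 = 0.4677
  fr: TP=33, FP=22+5+7+8+8=50, FN=4+11+6+13+8=42 → 66/158 = 0.4177
  de: TP=49, FP=18+11+8+16+16=69, FN=8+5+7+3+8=31 → 98/198 = 0.4949
  es: TP=20, FP=17+6+7+21+10=61, FN=5+7+8+10+8=38 → 40/139 = 0.2878
  it: TP=43, FP=19+13+3+10+17=62, FN=14+8+16+21+13=72 → 86/220 = 0.3909
  pt: TP=98, FP=13+8+8+8+13=50, FN=12+8+16+10+17=63 → 196/309 = 0.6343
Lowest is class 'es' with F1 score = 0.288.

0.288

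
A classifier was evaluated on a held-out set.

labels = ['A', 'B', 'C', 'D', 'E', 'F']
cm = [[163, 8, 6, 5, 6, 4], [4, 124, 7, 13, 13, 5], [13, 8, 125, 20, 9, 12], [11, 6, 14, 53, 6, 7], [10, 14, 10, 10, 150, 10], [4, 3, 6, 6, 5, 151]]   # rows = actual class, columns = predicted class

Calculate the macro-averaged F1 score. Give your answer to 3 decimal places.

0.732

Per-class F1 score (2·TP/(2·TP+FP+FN)):
  A: TP=163, FP=4+13+11+10+4=42, FN=8+6+5+6+4=29 → 326/397 = 0.8212
  B: TP=124, FP=8+8+6+14+3=39, FN=4+7+13+13+5=42 → 248/329 = 0.7538
  C: TP=125, FP=6+7+14+10+6=43, FN=13+8+20+9+12=62 → 250/355 = 0.7042
  D: TP=53, FP=5+13+20+10+6=54, FN=11+6+14+6+7=44 → 106/204 = 0.5196
  E: TP=150, FP=6+13+9+6+5=39, FN=10+14+10+10+10=54 → 300/393 = 0.7634
  F: TP=151, FP=4+5+12+7+10=38, FN=4+3+6+6+5=24 → 302/364 = 0.8297
Macro-F1 score = mean = (0.8212 + 0.7538 + 0.7042 + 0.5196 + 0.7634 + 0.8297) / 6 = 0.732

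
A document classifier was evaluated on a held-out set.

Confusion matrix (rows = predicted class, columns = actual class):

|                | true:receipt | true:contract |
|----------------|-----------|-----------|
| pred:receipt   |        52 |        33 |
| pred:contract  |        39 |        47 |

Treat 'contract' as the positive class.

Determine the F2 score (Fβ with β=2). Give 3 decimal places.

0.579

Fβ = (1+β²)·TP / ((1+β²)·TP + β²·FN + FP), with β²=4
= 5·47 / (5·47 + 4·33 + 39) = 0.579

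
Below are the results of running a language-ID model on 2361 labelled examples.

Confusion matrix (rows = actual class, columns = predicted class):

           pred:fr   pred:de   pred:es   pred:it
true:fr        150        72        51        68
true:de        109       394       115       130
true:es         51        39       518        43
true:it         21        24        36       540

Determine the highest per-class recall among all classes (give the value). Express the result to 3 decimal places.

0.870

Per-class recall (TP/(TP+FN)):
  fr: TP=150, FN=72+51+68=191 → 150/341 = 0.4399
  de: TP=394, FN=109+115+130=354 → 394/748 = 0.5267
  es: TP=518, FN=51+39+43=133 → 518/651 = 0.7957
  it: TP=540, FN=21+24+36=81 → 540/621 = 0.8696
Highest is class 'it' with recall = 0.870.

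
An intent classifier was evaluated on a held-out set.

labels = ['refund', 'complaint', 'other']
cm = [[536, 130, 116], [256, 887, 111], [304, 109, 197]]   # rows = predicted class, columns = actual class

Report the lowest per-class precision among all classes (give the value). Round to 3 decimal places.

Per-class precision (TP/(TP+FP)):
  refund: TP=536, FP=130+116=246 → 536/782 = 0.6854
  complaint: TP=887, FP=256+111=367 → 887/1254 = 0.7073
  other: TP=197, FP=304+109=413 → 197/610 = 0.3230
Lowest is class 'other' with precision = 0.323.

0.323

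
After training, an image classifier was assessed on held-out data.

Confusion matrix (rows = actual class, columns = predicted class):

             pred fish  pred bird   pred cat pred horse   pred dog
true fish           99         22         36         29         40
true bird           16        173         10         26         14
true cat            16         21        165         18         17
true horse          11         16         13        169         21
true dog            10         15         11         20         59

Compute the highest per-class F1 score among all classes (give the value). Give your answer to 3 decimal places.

0.712

Per-class F1 score (2·TP/(2·TP+FP+FN)):
  fish: TP=99, FP=16+16+11+10=53, FN=22+36+29+40=127 → 198/378 = 0.5238
  bird: TP=173, FP=22+21+16+15=74, FN=16+10+26+14=66 → 346/486 = 0.7119
  cat: TP=165, FP=36+10+13+11=70, FN=16+21+18+17=72 → 330/472 = 0.6992
  horse: TP=169, FP=29+26+18+20=93, FN=11+16+13+21=61 → 338/492 = 0.6870
  dog: TP=59, FP=40+14+17+21=92, FN=10+15+11+20=56 → 118/266 = 0.4436
Highest is class 'bird' with F1 score = 0.712.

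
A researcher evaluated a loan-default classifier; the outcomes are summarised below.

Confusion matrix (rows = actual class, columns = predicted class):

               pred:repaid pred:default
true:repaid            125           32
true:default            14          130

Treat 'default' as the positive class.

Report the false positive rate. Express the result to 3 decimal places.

0.204

FPR = FP/(FP+TN) = 32/(32+125) = 0.204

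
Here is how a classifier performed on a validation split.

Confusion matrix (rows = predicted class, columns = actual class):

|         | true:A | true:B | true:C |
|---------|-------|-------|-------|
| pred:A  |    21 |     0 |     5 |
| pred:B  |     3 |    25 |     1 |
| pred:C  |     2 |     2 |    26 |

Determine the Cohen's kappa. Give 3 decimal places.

Observed agreement pₒ = trace/N = 72/85 = 0.8471
Expected agreement pₑ = Σ (rowᵢ·colᵢ)/N² = (26·26 + 27·29 + 32·30)/85² = 0.3348
κ = (pₒ − pₑ)/(1 − pₑ) = (0.8471 − 0.3348)/(1 − 0.3348) = 0.770

0.770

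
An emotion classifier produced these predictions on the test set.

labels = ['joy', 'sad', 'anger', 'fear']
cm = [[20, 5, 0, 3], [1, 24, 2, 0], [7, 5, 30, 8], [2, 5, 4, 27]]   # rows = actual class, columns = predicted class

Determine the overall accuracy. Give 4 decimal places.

0.7063

Accuracy = trace / total = (20+24+30+27=101) / 143 = 101/143 = 0.7063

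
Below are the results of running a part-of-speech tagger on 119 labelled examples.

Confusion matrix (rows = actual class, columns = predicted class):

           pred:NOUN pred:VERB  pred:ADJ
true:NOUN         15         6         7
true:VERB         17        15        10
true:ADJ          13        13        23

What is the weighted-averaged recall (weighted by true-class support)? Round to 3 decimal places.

Per-class recall (TP/(TP+FN)):
  NOUN: TP=15, FN=6+7=13 → 15/28 = 0.5357
  VERB: TP=15, FN=17+10=27 → 15/42 = 0.3571
  ADJ: TP=23, FN=13+13=26 → 23/49 = 0.4694
Weighted-recall = Σ (supportᵢ/N)·recallᵢ with N=119: (28/119)·0.5357 + (42/119)·0.3571 + (49/119)·0.4694 = 0.445

0.445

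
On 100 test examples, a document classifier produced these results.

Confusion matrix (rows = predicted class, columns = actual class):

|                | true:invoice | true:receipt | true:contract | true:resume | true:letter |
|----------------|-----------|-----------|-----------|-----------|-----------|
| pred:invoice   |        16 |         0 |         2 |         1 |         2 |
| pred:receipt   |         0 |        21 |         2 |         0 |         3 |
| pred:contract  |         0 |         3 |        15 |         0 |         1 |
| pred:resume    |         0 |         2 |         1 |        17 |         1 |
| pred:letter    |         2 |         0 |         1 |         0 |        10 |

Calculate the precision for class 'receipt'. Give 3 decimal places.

0.808

precision = TP/(TP+FP).
receipt: TP=21, FP=0+2+0+3=5 → 21/26 = 0.8077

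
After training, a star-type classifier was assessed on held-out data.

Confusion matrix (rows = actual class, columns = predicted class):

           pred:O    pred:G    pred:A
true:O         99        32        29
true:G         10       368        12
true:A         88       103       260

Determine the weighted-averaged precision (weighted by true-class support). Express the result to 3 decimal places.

0.755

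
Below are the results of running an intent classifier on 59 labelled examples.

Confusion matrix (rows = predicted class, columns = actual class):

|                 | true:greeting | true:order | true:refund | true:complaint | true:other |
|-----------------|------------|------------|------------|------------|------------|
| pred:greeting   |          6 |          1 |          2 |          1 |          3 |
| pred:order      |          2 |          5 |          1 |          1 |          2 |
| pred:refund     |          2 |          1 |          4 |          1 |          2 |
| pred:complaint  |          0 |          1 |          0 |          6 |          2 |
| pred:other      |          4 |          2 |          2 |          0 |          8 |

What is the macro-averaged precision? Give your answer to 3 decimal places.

0.497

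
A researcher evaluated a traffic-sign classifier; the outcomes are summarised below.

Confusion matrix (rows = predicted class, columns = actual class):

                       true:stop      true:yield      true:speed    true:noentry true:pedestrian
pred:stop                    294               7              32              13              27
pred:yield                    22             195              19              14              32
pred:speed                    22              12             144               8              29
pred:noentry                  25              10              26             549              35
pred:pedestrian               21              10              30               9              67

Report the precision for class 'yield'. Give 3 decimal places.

0.691

Take TP from the diagonal, FP from the rest of the 'yield' prediction marginal, FN from the rest of the 'yield' actual marginal.
precision = TP/(TP+FP).
yield: TP=195, FP=22+19+14+32=87 → 195/282 = 0.6915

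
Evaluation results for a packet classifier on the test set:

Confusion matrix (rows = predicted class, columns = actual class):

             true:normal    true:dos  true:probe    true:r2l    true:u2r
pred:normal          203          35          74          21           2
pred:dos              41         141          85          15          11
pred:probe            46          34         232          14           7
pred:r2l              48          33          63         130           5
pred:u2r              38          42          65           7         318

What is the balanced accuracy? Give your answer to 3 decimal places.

Balanced accuracy = mean of per-class recall.
  normal: recall = 203/376 = 0.5399
  dos: recall = 141/285 = 0.4947
  probe: recall = 232/519 = 0.4470
  r2l: recall = 130/187 = 0.6952
  u2r: recall = 318/343 = 0.9271
Mean = (0.5399 + 0.4947 + 0.4470 + 0.6952 + 0.9271) / 5 = 0.621

0.621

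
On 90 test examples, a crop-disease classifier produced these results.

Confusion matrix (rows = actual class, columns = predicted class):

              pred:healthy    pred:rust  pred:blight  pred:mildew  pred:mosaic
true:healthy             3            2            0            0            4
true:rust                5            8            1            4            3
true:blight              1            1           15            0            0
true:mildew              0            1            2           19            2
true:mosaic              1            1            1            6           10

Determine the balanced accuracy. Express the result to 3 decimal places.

0.583

Balanced accuracy = mean of per-class recall.
  healthy: recall = 3/9 = 0.3333
  rust: recall = 8/21 = 0.3810
  blight: recall = 15/17 = 0.8824
  mildew: recall = 19/24 = 0.7917
  mosaic: recall = 10/19 = 0.5263
Mean = (0.3333 + 0.3810 + 0.8824 + 0.7917 + 0.5263) / 5 = 0.583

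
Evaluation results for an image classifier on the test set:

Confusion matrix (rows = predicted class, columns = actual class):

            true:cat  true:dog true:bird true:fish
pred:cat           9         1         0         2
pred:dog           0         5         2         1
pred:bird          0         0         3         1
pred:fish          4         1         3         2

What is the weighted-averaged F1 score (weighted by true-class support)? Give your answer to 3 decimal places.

0.574

Per-class F1 score (2·TP/(2·TP+FP+FN)):
  cat: TP=9, FP=1+0+2=3, FN=0+0+4=4 → 18/25 = 0.7200
  dog: TP=5, FP=0+2+1=3, FN=1+0+1=2 → 10/15 = 0.6667
  bird: TP=3, FP=0+0+1=1, FN=0+2+3=5 → 6/12 = 0.5000
  fish: TP=2, FP=4+1+3=8, FN=2+1+1=4 → 4/16 = 0.2500
Weighted-F1 score = Σ (supportᵢ/N)·F1 scoreᵢ with N=34: (13/34)·0.7200 + (7/34)·0.6667 + (8/34)·0.5000 + (6/34)·0.2500 = 0.574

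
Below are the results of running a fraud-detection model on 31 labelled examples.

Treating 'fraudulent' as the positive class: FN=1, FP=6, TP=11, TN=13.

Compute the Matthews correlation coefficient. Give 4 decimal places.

0.5881

MCC = (TP·TN − FP·FN) / √((TP+FP)(TP+FN)(TN+FP)(TN+FN))
Numerator = 11·13 − 6·1 = 137
Denominator = √(17·12·19·14) = √54264 = 232.9463
MCC = 137 / 232.9463 = 0.5881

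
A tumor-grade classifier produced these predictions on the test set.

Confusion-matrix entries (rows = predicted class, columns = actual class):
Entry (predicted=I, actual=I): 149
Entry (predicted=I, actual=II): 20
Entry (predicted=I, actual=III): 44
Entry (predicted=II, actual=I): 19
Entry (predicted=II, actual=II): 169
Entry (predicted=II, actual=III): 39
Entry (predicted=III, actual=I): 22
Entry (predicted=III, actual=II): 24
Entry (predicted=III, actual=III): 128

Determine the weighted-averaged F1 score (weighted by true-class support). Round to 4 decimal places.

0.7238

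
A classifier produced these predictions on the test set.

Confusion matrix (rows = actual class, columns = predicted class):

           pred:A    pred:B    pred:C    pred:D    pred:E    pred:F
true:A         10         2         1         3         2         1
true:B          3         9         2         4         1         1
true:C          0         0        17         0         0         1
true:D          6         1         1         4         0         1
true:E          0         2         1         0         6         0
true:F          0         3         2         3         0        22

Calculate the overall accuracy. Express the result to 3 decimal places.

0.624

Accuracy = trace / total = (10+9+17+4+6+22=68) / 109 = 68/109 = 0.624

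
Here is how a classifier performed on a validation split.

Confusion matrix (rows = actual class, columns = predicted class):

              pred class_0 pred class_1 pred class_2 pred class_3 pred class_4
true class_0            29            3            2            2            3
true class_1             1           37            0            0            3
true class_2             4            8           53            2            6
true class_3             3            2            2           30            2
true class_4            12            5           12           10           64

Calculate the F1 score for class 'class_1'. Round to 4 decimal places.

0.7708

Treat 'class_1' as positive and all other classes as negative.
F1 score = 2·TP/(2·TP+FP+FN).
class_1: TP=37, FP=3+8+2+5=18, FN=1+0+0+3=4 → 74/96 = 0.77083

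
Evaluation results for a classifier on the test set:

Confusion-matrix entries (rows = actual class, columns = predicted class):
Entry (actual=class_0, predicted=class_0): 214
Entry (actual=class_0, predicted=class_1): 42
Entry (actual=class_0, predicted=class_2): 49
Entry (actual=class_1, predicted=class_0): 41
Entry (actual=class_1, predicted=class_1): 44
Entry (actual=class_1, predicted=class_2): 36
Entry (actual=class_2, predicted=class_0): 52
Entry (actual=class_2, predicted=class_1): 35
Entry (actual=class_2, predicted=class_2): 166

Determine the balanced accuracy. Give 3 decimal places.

Balanced accuracy = mean of per-class recall.
  class_0: recall = 214/305 = 0.7016
  class_1: recall = 44/121 = 0.3636
  class_2: recall = 166/253 = 0.6561
Mean = (0.7016 + 0.3636 + 0.6561) / 3 = 0.574

0.574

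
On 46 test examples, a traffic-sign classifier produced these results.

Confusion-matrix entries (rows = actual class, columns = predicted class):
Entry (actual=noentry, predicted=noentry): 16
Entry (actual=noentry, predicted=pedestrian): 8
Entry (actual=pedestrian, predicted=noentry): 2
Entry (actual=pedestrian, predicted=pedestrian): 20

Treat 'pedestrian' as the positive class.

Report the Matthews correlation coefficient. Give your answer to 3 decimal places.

0.589

MCC = (TP·TN − FP·FN) / √((TP+FP)(TP+FN)(TN+FP)(TN+FN))
Numerator = 20·16 − 8·2 = 304
Denominator = √(28·22·24·18) = √266112 = 515.8604
MCC = 304 / 515.8604 = 0.589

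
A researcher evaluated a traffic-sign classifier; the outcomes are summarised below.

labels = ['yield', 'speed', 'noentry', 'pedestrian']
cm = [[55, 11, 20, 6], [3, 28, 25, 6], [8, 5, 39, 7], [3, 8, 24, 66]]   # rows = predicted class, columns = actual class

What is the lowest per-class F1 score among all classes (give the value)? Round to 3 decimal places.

Per-class F1 score (2·TP/(2·TP+FP+FN)):
  yield: TP=55, FP=11+20+6=37, FN=3+8+3=14 → 110/161 = 0.6832
  speed: TP=28, FP=3+25+6=34, FN=11+5+8=24 → 56/114 = 0.4912
  noentry: TP=39, FP=8+5+7=20, FN=20+25+24=69 → 78/167 = 0.4671
  pedestrian: TP=66, FP=3+8+24=35, FN=6+6+7=19 → 132/186 = 0.7097
Lowest is class 'noentry' with F1 score = 0.467.

0.467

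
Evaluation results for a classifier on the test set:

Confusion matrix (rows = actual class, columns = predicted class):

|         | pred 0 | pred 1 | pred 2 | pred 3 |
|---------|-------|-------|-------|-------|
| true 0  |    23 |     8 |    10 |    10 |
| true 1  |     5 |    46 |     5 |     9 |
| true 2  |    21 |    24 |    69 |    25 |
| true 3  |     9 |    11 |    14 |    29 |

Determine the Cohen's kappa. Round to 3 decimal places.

Observed agreement pₒ = trace/N = 167/318 = 0.5252
Expected agreement pₑ = Σ (rowᵢ·colᵢ)/N² = (51·58 + 65·89 + 139·98 + 63·73)/318² = 0.2666
κ = (pₒ − pₑ)/(1 − pₑ) = (0.5252 − 0.2666)/(1 − 0.2666) = 0.353

0.353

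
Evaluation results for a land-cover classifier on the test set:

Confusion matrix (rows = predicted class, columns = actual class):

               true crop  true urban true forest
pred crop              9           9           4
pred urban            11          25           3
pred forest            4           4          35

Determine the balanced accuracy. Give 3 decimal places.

0.622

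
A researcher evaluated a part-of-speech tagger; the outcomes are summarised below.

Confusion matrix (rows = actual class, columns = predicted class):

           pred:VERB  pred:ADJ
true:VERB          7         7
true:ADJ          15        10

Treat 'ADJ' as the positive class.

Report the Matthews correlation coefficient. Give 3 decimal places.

-0.097

MCC = (TP·TN − FP·FN) / √((TP+FP)(TP+FN)(TN+FP)(TN+FN))
Numerator = 10·7 − 7·15 = -35
Denominator = √(17·25·14·22) = √130900 = 361.8011
MCC = -35 / 361.8011 = -0.097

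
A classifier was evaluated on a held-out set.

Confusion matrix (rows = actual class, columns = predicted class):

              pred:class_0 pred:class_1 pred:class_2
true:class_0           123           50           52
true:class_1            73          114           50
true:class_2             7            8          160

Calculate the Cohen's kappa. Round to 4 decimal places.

Observed agreement pₒ = trace/N = 397/637 = 0.62323
Expected agreement pₑ = Σ (rowᵢ·colᵢ)/N² = (225·203 + 237·172 + 175·262)/637² = 0.32602
κ = (pₒ − pₑ)/(1 − pₑ) = (0.62323 − 0.32602)/(1 − 0.32602) = 0.4410

0.4410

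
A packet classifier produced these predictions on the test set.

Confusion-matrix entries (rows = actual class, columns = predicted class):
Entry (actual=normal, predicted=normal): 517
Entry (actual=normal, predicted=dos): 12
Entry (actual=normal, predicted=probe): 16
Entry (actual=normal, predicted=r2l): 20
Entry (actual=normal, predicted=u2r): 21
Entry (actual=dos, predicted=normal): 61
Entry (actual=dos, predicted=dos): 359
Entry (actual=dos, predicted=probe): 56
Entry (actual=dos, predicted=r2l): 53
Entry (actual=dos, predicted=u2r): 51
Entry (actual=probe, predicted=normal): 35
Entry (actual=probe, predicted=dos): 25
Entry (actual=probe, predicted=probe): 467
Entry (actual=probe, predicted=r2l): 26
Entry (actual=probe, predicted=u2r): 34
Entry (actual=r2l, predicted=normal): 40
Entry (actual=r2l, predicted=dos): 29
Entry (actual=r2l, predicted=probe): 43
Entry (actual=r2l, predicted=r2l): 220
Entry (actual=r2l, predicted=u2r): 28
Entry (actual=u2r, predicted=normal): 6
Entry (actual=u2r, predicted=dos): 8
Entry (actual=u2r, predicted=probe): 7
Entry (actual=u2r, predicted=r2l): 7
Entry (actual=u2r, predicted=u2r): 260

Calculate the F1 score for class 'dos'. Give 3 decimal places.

Treat 'dos' as positive and all other classes as negative.
F1 score = 2·TP/(2·TP+FP+FN).
dos: TP=359, FP=12+25+29+8=74, FN=61+56+53+51=221 → 718/1013 = 0.7088

0.709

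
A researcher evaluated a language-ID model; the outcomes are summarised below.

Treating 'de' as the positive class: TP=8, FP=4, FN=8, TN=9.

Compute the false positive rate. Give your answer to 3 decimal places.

0.308

FPR = FP/(FP+TN) = 4/(4+9) = 0.308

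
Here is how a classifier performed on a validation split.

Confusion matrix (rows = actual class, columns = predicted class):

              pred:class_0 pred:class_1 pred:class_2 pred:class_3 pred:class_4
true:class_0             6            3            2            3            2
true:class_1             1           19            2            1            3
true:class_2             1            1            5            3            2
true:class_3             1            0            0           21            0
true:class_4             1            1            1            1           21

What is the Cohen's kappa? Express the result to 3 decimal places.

0.632

Observed agreement pₒ = trace/N = 72/101 = 0.7129
Expected agreement pₑ = Σ (rowᵢ·colᵢ)/N² = (16·10 + 26·24 + 12·10 + 22·29 + 25·28)/101² = 0.2198
κ = (pₒ − pₑ)/(1 − pₑ) = (0.7129 − 0.2198)/(1 − 0.2198) = 0.632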